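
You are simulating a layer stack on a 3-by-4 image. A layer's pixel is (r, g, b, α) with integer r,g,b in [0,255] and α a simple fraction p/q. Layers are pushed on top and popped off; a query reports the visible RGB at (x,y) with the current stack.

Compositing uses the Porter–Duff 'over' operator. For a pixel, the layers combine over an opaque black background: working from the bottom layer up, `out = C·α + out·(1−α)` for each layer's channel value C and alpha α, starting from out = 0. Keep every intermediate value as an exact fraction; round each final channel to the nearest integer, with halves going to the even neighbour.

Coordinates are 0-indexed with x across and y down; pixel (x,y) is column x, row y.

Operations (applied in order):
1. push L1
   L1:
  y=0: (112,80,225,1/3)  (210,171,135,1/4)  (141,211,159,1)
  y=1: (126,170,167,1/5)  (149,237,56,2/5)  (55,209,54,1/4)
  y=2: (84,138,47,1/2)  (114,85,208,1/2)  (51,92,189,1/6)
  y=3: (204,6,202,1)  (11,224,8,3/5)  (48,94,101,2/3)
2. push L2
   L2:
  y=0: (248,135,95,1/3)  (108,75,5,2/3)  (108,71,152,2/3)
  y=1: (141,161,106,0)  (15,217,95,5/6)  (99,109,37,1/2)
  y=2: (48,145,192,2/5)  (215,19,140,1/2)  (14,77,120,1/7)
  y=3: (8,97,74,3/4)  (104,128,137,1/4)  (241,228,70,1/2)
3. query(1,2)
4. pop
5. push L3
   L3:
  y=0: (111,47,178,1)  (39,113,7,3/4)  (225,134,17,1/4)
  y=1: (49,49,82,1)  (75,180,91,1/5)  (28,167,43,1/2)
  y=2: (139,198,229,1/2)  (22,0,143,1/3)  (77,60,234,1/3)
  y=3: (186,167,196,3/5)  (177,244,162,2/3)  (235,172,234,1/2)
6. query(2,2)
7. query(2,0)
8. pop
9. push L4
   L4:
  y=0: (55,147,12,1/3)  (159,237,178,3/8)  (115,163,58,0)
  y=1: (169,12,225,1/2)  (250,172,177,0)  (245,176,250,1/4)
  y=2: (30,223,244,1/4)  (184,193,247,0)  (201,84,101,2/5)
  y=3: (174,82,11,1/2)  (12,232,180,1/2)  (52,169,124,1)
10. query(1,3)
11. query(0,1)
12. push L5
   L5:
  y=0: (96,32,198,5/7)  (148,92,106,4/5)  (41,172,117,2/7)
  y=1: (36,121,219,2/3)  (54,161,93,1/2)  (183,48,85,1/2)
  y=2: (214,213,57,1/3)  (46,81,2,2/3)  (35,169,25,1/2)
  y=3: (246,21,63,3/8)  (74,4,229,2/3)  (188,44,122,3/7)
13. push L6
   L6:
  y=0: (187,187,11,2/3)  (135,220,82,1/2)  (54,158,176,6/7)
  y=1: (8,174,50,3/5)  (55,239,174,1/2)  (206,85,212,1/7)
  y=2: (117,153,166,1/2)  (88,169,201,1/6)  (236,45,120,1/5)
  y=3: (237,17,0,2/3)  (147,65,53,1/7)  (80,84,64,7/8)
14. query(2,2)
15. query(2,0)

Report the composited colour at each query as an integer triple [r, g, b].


at x=1,y=2 over L1,L2:
+L1 (α=1/2) → [57, 85/2, 104]
+L2 (α=1/2) → [136, 123/4, 122]
rounded: [136, 31, 122]

at x=2,y=2 over L1,L3:
after L1 α=1/6: [17/2, 46/3, 63/2]
after L3 α=1/3: [94/3, 272/9, 99]
rounded: [31, 30, 99]

at x=2,y=0 over L1,L3:
L1 α=1: [141, 211, 159]
L3 α=1/4: [162, 767/4, 247/2]
= [162, 192, 124]

at x=1,y=3 over L1,L4:
after L1 α=3/5: [33/5, 672/5, 24/5]
after L4 α=1/2: [93/10, 916/5, 462/5]
rounded: [9, 183, 92]

(0,1) stack=L1,L4; from [0,0,0]:
+L1 (α=1/5) → [126/5, 34, 167/5]
+L4 (α=1/2) → [971/10, 23, 646/5]
= [97, 23, 129]

query (2,2) [L1,L4,L5,L6] — begin 0,0,0
after L1 α=1/6: [17/2, 46/3, 63/2]
after L4 α=2/5: [171/2, 214/5, 593/10]
after L5 α=1/2: [241/4, 1059/10, 843/20]
after L6 α=1/5: [477/5, 2343/25, 1443/25]
= [95, 94, 58]

(2,0) stack=L1,L4,L5,L6; from [0,0,0]:
after L1 α=1: [141, 211, 159]
after L4 α=0: [141, 211, 159]
after L5 α=2/7: [787/7, 1399/7, 147]
after L6 α=6/7: [3055/49, 8035/49, 1203/7]
= [62, 164, 172]


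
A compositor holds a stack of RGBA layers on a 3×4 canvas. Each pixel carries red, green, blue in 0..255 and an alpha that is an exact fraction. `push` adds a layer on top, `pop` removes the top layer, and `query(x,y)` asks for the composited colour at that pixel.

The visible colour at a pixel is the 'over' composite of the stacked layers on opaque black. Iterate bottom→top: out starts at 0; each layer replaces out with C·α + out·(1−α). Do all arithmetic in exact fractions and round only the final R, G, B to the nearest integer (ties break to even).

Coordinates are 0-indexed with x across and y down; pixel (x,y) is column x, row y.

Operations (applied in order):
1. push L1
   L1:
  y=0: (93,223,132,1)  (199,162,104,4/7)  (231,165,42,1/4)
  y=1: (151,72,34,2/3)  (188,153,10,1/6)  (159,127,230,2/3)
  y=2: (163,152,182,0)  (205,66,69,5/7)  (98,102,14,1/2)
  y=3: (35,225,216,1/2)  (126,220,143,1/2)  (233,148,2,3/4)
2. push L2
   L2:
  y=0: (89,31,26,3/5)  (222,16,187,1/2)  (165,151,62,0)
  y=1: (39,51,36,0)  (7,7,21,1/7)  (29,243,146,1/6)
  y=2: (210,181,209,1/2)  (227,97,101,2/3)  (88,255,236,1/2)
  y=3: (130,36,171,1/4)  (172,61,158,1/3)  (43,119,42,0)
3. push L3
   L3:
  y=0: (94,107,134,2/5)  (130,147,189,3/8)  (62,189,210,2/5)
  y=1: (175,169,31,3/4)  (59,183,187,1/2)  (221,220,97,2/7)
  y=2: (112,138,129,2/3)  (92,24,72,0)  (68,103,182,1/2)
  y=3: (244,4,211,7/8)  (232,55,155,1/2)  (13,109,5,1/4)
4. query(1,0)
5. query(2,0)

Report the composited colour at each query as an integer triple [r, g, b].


(1,0) stack=L1,L2,L3; from [0,0,0]:
after L1 α=4/7: [796/7, 648/7, 416/7]
after L2 α=1/2: [1175/7, 380/7, 1725/14]
after L3 α=3/8: [8605/56, 4987/56, 16563/112]
→ [154, 89, 148]

(2,0) stack=L1,L2,L3; from [0,0,0]:
L1 α=1/4: [231/4, 165/4, 21/2]
L2 α=0: [231/4, 165/4, 21/2]
L3 α=2/5: [1189/20, 2007/20, 903/10]
→ [59, 100, 90]


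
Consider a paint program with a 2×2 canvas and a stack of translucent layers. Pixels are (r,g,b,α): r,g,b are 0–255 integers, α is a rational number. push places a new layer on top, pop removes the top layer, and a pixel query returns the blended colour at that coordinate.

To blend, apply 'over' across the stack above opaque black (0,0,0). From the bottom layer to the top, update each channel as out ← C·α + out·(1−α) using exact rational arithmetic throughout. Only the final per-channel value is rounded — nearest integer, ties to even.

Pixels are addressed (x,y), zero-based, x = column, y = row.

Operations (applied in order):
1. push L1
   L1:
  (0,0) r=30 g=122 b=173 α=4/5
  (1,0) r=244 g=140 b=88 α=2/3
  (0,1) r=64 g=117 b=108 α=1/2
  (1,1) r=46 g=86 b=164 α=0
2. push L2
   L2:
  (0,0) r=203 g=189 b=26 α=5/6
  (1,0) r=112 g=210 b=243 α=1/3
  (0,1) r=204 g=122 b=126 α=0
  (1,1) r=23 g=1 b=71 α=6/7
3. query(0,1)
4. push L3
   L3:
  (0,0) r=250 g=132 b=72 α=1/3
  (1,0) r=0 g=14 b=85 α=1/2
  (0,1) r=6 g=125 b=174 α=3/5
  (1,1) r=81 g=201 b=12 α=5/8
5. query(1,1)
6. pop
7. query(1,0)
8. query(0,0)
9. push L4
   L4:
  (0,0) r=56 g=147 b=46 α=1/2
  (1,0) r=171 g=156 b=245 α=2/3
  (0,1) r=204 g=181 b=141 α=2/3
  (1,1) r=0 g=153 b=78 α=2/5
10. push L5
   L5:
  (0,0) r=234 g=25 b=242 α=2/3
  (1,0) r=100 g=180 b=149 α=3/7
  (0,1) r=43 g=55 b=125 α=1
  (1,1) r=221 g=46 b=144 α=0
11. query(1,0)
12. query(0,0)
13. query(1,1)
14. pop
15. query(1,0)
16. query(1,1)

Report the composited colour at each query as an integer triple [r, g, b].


(0,1) stack=L1,L2; from [0,0,0]:
+L1 (α=1/2) → [32, 117/2, 54]
+L2 (α=0) → [32, 117/2, 54]
= [32, 58, 54]

query (1,1) [L1,L2,L3] — begin 0,0,0
L1 α=0: [0, 0, 0]
L2 α=6/7: [138/7, 6/7, 426/7]
L3 α=5/8: [3249/56, 7053/56, 849/28]
→ [58, 126, 30]

(1,0) stack=L1,L2; from [0,0,0]:
+L1 (α=2/3) → [488/3, 280/3, 176/3]
+L2 (α=1/3) → [1312/9, 1190/9, 1081/9]
= [146, 132, 120]

(0,0) stack=L1,L2; from [0,0,0]:
after L1 α=4/5: [24, 488/5, 692/5]
after L2 α=5/6: [1039/6, 5213/30, 671/15]
→ [173, 174, 45]

(1,0) stack=L1,L2,L4,L5; from [0,0,0]:
after L1 α=2/3: [488/3, 280/3, 176/3]
after L2 α=1/3: [1312/9, 1190/9, 1081/9]
after L4 α=2/3: [4390/27, 3998/27, 5491/27]
after L5 α=3/7: [25660/189, 30572/189, 34033/189]
= [136, 162, 180]

at x=0,y=0 over L1,L2,L4,L5:
after L1 α=4/5: [24, 488/5, 692/5]
after L2 α=5/6: [1039/6, 5213/30, 671/15]
after L4 α=1/2: [1375/12, 9623/60, 1361/30]
after L5 α=2/3: [6991/36, 12623/180, 15881/90]
= [194, 70, 176]

query (1,1) [L1,L2,L4,L5] — begin 0,0,0
+L1 (α=0) → [0, 0, 0]
+L2 (α=6/7) → [138/7, 6/7, 426/7]
+L4 (α=2/5) → [414/35, 432/7, 474/7]
+L5 (α=0) → [414/35, 432/7, 474/7]
→ [12, 62, 68]

at x=1,y=0 over L1,L2,L4:
+L1 (α=2/3) → [488/3, 280/3, 176/3]
+L2 (α=1/3) → [1312/9, 1190/9, 1081/9]
+L4 (α=2/3) → [4390/27, 3998/27, 5491/27]
= [163, 148, 203]

at x=1,y=1 over L1,L2,L4:
+L1 (α=0) → [0, 0, 0]
+L2 (α=6/7) → [138/7, 6/7, 426/7]
+L4 (α=2/5) → [414/35, 432/7, 474/7]
= [12, 62, 68]


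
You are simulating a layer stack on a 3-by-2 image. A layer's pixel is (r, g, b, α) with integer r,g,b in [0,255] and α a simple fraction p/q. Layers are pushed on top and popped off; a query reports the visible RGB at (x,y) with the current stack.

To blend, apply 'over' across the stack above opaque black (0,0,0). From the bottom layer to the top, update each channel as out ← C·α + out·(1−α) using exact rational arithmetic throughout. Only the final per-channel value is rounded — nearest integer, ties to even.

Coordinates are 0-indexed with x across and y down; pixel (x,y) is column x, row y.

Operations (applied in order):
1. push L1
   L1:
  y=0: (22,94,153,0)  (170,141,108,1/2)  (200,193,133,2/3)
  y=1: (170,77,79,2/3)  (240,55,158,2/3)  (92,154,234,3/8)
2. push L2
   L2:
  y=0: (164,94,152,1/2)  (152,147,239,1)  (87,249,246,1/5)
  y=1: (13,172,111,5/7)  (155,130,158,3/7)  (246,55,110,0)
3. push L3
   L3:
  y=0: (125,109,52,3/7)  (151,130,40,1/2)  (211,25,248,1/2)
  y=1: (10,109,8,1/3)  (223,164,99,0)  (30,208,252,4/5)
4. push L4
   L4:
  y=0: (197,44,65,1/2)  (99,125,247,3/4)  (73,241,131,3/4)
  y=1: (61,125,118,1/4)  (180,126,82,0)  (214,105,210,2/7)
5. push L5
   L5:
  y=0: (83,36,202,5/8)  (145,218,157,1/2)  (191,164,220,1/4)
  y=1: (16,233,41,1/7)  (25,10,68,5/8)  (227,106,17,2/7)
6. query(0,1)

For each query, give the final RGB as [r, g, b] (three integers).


at x=0,y=1 over L1,L2,L3,L4,L5:
+L1 (α=2/3) → [340/3, 154/3, 158/3]
+L2 (α=5/7) → [125/3, 2888/21, 283/3]
+L3 (α=1/3) → [280/9, 8065/63, 590/9]
+L4 (α=1/4) → [463/12, 5345/42, 236/3]
+L5 (α=1/7) → [495/14, 6976/49, 513/7]
→ [35, 142, 73]


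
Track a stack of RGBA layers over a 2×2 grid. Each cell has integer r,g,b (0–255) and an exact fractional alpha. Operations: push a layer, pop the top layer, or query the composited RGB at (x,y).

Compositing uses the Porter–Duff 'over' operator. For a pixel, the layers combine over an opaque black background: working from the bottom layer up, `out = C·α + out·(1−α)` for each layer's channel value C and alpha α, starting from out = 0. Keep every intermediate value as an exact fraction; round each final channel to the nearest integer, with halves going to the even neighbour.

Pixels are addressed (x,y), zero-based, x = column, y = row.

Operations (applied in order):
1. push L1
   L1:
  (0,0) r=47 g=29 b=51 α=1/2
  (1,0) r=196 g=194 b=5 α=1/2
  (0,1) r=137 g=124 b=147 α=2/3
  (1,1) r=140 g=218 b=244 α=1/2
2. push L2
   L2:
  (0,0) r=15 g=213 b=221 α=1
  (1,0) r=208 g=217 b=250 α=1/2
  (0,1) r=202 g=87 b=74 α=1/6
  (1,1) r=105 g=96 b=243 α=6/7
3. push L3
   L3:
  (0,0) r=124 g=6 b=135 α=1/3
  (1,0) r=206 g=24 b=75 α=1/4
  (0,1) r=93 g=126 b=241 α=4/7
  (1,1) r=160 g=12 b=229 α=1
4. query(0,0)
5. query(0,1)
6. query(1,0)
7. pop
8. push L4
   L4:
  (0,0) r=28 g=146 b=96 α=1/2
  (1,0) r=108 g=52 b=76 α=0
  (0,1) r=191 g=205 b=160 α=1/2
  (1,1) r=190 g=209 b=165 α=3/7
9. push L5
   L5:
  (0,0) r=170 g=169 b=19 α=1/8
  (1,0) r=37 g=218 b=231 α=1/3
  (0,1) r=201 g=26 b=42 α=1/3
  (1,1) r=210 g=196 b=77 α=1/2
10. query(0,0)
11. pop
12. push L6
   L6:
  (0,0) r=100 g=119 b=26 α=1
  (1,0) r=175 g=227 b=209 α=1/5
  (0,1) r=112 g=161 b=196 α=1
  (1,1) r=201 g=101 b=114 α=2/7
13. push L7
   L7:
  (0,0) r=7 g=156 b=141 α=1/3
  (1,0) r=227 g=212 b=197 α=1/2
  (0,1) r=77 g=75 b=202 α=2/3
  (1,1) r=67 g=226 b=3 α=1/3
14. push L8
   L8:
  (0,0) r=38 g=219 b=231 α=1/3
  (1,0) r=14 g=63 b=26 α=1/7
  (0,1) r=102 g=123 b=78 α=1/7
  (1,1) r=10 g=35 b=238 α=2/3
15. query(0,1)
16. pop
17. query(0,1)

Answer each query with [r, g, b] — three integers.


query (0,0) [L1,L2,L3] — begin 0,0,0
L1 α=1/2: [47/2, 29/2, 51/2]
L2 α=1: [15, 213, 221]
L3 α=1/3: [154/3, 144, 577/3]
→ [51, 144, 192]

(0,1) stack=L1,L2,L3; from [0,0,0]:
L1 α=2/3: [274/3, 248/3, 98]
L2 α=1/6: [988/9, 1501/18, 94]
L3 α=4/7: [2104/21, 4525/42, 178]
→ [100, 108, 178]

query (1,0) [L1,L2,L3] — begin 0,0,0
+L1 (α=1/2) → [98, 97, 5/2]
+L2 (α=1/2) → [153, 157, 505/4]
+L3 (α=1/4) → [665/4, 495/4, 1815/16]
= [166, 124, 113]

(0,0) stack=L1,L2,L4,L5; from [0,0,0]:
after L1 α=1/2: [47/2, 29/2, 51/2]
after L2 α=1: [15, 213, 221]
after L4 α=1/2: [43/2, 359/2, 317/2]
after L5 α=1/8: [641/16, 2851/16, 2257/16]
= [40, 178, 141]

query (0,1) [L1,L2,L4,L6,L7,L8] — begin 0,0,0
after L1 α=2/3: [274/3, 248/3, 98]
after L2 α=1/6: [988/9, 1501/18, 94]
after L4 α=1/2: [2707/18, 5191/36, 127]
after L6 α=1: [112, 161, 196]
after L7 α=2/3: [266/3, 311/3, 200]
after L8 α=1/7: [634/7, 745/7, 1278/7]
rounded: [91, 106, 183]

(0,1) stack=L1,L2,L4,L6,L7; from [0,0,0]:
after L1 α=2/3: [274/3, 248/3, 98]
after L2 α=1/6: [988/9, 1501/18, 94]
after L4 α=1/2: [2707/18, 5191/36, 127]
after L6 α=1: [112, 161, 196]
after L7 α=2/3: [266/3, 311/3, 200]
= [89, 104, 200]


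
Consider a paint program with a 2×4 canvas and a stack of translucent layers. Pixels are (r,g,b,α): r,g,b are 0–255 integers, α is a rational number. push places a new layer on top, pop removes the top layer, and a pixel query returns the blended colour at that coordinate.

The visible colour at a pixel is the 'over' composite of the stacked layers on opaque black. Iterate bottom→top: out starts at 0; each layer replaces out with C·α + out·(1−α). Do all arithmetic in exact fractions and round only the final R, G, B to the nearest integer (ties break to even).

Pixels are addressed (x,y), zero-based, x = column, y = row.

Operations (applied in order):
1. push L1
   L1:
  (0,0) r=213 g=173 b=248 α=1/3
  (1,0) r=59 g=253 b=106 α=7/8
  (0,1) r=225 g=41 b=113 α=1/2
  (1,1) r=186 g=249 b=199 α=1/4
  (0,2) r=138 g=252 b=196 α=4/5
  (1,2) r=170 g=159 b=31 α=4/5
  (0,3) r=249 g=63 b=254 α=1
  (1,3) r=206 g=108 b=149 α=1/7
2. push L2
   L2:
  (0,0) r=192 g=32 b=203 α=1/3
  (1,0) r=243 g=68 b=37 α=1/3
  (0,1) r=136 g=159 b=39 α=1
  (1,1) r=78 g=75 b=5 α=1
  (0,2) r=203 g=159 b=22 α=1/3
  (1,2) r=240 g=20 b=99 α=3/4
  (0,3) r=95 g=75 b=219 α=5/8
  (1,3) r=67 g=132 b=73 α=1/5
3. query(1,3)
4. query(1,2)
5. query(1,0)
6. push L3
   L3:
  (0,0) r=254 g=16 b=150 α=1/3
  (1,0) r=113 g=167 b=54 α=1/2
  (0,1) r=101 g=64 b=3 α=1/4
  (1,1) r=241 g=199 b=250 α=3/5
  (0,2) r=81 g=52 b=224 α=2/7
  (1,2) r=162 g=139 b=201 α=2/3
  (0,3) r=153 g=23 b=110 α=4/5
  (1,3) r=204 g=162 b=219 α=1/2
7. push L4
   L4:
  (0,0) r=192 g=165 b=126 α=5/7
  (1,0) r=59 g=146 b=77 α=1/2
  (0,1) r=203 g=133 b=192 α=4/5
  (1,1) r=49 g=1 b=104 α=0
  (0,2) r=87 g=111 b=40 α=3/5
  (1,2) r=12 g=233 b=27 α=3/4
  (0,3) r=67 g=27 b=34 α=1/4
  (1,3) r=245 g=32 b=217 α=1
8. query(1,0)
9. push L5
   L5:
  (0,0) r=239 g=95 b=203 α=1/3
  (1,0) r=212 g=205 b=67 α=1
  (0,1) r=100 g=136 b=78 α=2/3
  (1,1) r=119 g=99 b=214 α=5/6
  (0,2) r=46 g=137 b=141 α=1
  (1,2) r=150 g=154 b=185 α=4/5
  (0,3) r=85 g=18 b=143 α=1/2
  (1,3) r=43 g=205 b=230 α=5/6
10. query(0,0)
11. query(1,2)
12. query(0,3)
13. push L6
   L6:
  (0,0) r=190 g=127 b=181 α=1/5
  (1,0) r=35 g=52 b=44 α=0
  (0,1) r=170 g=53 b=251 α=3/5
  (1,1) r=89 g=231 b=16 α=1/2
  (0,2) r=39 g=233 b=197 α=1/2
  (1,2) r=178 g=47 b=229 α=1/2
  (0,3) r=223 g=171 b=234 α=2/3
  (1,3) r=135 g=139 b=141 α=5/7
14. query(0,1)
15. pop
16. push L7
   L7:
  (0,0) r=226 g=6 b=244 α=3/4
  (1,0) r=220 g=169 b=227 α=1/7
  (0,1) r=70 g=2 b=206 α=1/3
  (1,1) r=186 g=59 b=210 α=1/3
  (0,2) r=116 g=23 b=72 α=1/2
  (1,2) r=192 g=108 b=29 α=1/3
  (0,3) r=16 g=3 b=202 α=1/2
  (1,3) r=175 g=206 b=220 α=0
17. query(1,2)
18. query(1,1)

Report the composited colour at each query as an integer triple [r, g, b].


(1,3) stack=L1,L2; from [0,0,0]:
after L1 α=1/7: [206/7, 108/7, 149/7]
after L2 α=1/5: [1293/35, 1356/35, 1107/35]
rounded: [37, 39, 32]

at x=1,y=2 over L1,L2:
after L1 α=4/5: [136, 636/5, 124/5]
after L2 α=3/4: [214, 234/5, 1609/20]
= [214, 47, 80]

query (1,0) [L1,L2] — begin 0,0,0
L1 α=7/8: [413/8, 1771/8, 371/4]
L2 α=1/3: [1385/12, 681/4, 445/6]
rounded: [115, 170, 74]

query (1,0) [L1,L2,L3,L4] — begin 0,0,0
L1 α=7/8: [413/8, 1771/8, 371/4]
L2 α=1/3: [1385/12, 681/4, 445/6]
L3 α=1/2: [2741/24, 1349/8, 769/12]
L4 α=1/2: [4157/48, 2517/16, 1693/24]
→ [87, 157, 71]

at x=0,y=0 over L1,L2,L3,L4,L5:
L1 α=1/3: [71, 173/3, 248/3]
L2 α=1/3: [334/3, 442/9, 1105/9]
L3 α=1/3: [1430/9, 1028/27, 3560/27]
L4 α=5/7: [11500/63, 24331/189, 24130/189]
L5 α=1/3: [38057/189, 66617/567, 86627/567]
rounded: [201, 117, 153]

query (1,2) [L1,L2,L3,L4,L5] — begin 0,0,0
L1 α=4/5: [136, 636/5, 124/5]
L2 α=3/4: [214, 234/5, 1609/20]
L3 α=2/3: [538/3, 1624/15, 9649/60]
L4 α=3/4: [323/6, 12109/60, 14509/240]
L5 α=4/5: [3923/30, 49069/300, 192109/1200]
= [131, 164, 160]

(0,3) stack=L1,L2,L3,L4,L5; from [0,0,0]:
L1 α=1: [249, 63, 254]
L2 α=5/8: [611/4, 141/2, 1857/8]
L3 α=4/5: [3059/20, 65/2, 5377/40]
L4 α=1/4: [10517/80, 249/8, 17491/160]
L5 α=1/2: [17317/160, 393/16, 40371/320]
rounded: [108, 25, 126]

at x=0,y=1 over L1,L2,L3,L4,L5,L6:
after L1 α=1/2: [225/2, 41/2, 113/2]
after L2 α=1: [136, 159, 39]
after L3 α=1/4: [509/4, 541/4, 30]
after L4 α=4/5: [3757/20, 2669/20, 798/5]
after L5 α=2/3: [7757/60, 2703/20, 526/5]
after L6 α=3/5: [23057/150, 4293/50, 4817/25]
→ [154, 86, 193]

at x=1,y=2 over L1,L2,L3,L4,L5,L7:
L1 α=4/5: [136, 636/5, 124/5]
L2 α=3/4: [214, 234/5, 1609/20]
L3 α=2/3: [538/3, 1624/15, 9649/60]
L4 α=3/4: [323/6, 12109/60, 14509/240]
L5 α=4/5: [3923/30, 49069/300, 192109/1200]
L7 α=1/3: [6803/45, 65269/450, 209509/1800]
rounded: [151, 145, 116]

(1,1) stack=L1,L2,L3,L4,L5,L7; from [0,0,0]:
after L1 α=1/4: [93/2, 249/4, 199/4]
after L2 α=1: [78, 75, 5]
after L3 α=3/5: [879/5, 747/5, 152]
after L4 α=0: [879/5, 747/5, 152]
after L5 α=5/6: [1927/15, 537/5, 611/3]
after L7 α=1/3: [6644/45, 1369/15, 1852/9]
→ [148, 91, 206]


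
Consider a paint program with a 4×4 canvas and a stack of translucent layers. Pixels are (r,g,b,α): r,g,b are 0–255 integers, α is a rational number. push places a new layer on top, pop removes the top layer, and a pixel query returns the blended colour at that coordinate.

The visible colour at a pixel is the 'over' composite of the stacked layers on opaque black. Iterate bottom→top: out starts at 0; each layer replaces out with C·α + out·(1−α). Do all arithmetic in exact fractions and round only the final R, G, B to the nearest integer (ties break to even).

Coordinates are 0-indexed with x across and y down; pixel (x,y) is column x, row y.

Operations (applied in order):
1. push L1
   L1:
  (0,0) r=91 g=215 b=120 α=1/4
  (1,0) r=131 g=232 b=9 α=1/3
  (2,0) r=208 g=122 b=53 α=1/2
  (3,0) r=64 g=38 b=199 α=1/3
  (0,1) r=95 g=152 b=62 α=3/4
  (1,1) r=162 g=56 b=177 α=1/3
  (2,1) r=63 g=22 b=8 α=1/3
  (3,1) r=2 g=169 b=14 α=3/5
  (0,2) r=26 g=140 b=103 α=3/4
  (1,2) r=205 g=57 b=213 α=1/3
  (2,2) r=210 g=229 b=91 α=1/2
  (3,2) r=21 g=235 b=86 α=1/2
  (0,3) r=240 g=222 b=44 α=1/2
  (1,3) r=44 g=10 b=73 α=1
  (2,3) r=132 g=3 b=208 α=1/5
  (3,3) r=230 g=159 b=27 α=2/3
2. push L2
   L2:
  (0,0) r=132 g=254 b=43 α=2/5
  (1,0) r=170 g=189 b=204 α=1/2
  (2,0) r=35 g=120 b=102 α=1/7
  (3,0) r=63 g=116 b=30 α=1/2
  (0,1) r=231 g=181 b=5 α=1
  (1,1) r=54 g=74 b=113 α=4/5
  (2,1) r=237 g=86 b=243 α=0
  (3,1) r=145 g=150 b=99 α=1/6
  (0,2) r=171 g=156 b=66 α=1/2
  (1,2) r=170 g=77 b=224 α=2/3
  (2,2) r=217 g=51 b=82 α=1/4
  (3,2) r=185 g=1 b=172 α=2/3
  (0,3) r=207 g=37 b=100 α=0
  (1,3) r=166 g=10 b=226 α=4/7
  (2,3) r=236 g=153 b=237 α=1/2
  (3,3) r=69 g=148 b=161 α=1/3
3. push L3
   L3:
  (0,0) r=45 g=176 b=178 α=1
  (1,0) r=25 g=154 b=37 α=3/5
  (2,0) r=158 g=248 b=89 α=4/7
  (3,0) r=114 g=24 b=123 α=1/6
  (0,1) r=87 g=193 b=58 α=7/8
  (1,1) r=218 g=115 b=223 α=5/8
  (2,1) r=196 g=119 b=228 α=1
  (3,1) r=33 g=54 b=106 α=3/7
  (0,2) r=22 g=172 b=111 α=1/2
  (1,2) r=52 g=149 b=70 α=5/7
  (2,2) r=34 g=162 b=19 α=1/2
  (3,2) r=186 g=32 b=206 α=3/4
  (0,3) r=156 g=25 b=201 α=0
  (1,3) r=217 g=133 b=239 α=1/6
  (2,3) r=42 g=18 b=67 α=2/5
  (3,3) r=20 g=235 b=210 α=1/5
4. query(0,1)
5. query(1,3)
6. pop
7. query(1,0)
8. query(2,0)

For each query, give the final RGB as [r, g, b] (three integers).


query (0,1) [L1,L2,L3] — begin 0,0,0
+L1 (α=3/4) → [285/4, 114, 93/2]
+L2 (α=1) → [231, 181, 5]
+L3 (α=7/8) → [105, 383/2, 411/8]
rounded: [105, 192, 51]

at x=1,y=3 over L1,L2,L3:
L1 α=1: [44, 10, 73]
L2 α=4/7: [796/7, 10, 1123/7]
L3 α=1/6: [1833/14, 61/2, 3644/21]
→ [131, 30, 174]

at x=1,y=0 over L1,L2:
L1 α=1/3: [131/3, 232/3, 3]
L2 α=1/2: [641/6, 799/6, 207/2]
rounded: [107, 133, 104]

at x=2,y=0 over L1,L2:
+L1 (α=1/2) → [104, 61, 53/2]
+L2 (α=1/7) → [659/7, 486/7, 261/7]
= [94, 69, 37]


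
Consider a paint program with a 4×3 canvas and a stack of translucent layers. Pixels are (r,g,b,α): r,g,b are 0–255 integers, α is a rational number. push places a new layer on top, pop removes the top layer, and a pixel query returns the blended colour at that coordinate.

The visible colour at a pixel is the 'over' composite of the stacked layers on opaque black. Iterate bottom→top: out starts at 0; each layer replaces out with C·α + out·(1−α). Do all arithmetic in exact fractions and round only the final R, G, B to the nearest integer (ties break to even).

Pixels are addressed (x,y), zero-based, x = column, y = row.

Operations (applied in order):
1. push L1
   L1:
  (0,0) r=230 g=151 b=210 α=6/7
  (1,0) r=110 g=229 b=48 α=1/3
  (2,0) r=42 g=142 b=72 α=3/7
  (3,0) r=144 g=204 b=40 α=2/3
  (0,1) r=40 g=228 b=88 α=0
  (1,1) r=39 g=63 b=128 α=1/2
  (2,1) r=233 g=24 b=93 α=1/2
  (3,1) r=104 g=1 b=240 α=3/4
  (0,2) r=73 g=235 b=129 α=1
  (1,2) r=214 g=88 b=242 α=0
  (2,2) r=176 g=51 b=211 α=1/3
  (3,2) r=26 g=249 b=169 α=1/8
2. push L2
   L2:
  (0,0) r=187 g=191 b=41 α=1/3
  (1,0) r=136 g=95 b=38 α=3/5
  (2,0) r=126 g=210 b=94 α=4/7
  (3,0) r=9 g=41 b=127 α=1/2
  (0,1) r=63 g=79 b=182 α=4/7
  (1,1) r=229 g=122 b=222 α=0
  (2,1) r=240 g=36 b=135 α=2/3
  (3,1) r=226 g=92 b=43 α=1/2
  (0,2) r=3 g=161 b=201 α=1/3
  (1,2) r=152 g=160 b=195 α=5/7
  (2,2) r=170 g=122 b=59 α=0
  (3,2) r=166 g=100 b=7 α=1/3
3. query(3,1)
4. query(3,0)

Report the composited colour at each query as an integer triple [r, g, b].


(3,1) stack=L1,L2; from [0,0,0]:
after L1 α=3/4: [78, 3/4, 180]
after L2 α=1/2: [152, 371/8, 223/2]
= [152, 46, 112]

(3,0) stack=L1,L2; from [0,0,0]:
after L1 α=2/3: [96, 136, 80/3]
after L2 α=1/2: [105/2, 177/2, 461/6]
rounded: [52, 88, 77]


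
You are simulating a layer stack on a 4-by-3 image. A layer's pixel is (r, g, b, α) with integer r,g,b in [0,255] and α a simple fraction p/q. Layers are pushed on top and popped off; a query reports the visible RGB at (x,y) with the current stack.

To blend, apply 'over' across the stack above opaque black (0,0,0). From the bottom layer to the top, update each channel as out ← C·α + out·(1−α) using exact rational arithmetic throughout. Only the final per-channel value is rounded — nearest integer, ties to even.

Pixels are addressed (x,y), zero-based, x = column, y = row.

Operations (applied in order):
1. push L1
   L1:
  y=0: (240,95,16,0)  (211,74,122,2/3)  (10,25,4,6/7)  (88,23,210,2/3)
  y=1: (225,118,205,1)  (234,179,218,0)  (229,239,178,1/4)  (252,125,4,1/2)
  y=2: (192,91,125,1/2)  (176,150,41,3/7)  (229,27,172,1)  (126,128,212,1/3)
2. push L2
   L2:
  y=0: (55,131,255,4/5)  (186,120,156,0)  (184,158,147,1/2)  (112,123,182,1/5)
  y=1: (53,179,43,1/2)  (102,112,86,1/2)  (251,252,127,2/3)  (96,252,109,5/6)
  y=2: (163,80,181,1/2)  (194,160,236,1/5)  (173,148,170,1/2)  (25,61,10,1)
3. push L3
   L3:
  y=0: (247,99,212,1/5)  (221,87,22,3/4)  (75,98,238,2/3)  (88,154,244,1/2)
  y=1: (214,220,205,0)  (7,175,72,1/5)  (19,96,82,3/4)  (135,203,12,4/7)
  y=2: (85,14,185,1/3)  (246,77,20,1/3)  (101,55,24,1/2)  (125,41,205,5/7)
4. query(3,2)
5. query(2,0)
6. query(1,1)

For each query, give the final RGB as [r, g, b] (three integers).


(3,2) stack=L1,L2,L3; from [0,0,0]:
after L1 α=1/3: [42, 128/3, 212/3]
after L2 α=1: [25, 61, 10]
after L3 α=5/7: [675/7, 327/7, 1045/7]
→ [96, 47, 149]

(2,0) stack=L1,L2,L3; from [0,0,0]:
L1 α=6/7: [60/7, 150/7, 24/7]
L2 α=1/2: [674/7, 628/7, 1053/14]
L3 α=2/3: [1724/21, 2000/21, 7717/42]
= [82, 95, 184]

at x=1,y=1 over L1,L2,L3:
L1 α=0: [0, 0, 0]
L2 α=1/2: [51, 56, 43]
L3 α=1/5: [211/5, 399/5, 244/5]
rounded: [42, 80, 49]


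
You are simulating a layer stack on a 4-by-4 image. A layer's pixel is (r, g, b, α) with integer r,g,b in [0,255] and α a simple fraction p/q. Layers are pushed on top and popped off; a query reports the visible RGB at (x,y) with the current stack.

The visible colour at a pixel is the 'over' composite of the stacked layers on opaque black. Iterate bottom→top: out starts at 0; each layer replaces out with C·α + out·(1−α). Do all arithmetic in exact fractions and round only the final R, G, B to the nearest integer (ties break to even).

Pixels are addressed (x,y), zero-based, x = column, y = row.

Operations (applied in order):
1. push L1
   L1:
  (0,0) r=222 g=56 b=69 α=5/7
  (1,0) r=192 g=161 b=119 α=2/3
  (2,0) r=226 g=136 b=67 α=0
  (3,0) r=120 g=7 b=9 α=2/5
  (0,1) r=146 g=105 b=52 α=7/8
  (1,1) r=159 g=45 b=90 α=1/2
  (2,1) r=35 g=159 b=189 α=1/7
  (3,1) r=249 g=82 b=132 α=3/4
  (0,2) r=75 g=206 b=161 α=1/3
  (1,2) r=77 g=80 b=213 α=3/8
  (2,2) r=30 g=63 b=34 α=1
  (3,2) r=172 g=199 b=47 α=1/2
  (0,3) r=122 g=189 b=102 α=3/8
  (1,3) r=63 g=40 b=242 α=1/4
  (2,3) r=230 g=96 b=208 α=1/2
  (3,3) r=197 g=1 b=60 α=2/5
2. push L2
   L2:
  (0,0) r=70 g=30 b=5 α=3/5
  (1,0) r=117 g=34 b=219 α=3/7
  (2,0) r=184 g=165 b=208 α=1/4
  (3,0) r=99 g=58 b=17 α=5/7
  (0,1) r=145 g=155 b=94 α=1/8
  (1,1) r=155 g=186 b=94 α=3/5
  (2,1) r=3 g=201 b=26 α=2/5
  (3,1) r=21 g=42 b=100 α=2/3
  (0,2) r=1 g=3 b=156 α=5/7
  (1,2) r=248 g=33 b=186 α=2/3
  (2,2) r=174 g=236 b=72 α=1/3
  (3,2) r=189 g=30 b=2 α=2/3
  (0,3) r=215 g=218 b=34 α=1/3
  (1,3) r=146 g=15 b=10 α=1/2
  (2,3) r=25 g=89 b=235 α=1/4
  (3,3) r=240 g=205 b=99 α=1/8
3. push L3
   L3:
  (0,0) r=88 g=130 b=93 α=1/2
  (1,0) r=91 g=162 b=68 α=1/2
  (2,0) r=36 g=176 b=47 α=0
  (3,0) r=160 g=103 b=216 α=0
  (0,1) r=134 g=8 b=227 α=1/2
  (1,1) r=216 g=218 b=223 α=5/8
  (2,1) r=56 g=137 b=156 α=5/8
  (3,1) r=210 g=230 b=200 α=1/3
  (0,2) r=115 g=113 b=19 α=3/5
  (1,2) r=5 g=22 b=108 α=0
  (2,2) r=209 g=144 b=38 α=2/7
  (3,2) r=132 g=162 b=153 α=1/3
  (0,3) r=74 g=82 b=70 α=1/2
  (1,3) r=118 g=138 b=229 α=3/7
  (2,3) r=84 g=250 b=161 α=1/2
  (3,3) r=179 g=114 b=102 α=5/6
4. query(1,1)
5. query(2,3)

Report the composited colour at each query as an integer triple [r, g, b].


(1,1) stack=L1,L2,L3; from [0,0,0]:
L1 α=1/2: [159/2, 45/2, 45]
L2 α=3/5: [624/5, 603/5, 372/5]
L3 α=5/8: [909/5, 7259/40, 6691/40]
= [182, 181, 167]

query (2,3) [L1,L2,L3] — begin 0,0,0
+L1 (α=1/2) → [115, 48, 104]
+L2 (α=1/4) → [185/2, 233/4, 547/4]
+L3 (α=1/2) → [353/4, 1233/8, 1191/8]
rounded: [88, 154, 149]


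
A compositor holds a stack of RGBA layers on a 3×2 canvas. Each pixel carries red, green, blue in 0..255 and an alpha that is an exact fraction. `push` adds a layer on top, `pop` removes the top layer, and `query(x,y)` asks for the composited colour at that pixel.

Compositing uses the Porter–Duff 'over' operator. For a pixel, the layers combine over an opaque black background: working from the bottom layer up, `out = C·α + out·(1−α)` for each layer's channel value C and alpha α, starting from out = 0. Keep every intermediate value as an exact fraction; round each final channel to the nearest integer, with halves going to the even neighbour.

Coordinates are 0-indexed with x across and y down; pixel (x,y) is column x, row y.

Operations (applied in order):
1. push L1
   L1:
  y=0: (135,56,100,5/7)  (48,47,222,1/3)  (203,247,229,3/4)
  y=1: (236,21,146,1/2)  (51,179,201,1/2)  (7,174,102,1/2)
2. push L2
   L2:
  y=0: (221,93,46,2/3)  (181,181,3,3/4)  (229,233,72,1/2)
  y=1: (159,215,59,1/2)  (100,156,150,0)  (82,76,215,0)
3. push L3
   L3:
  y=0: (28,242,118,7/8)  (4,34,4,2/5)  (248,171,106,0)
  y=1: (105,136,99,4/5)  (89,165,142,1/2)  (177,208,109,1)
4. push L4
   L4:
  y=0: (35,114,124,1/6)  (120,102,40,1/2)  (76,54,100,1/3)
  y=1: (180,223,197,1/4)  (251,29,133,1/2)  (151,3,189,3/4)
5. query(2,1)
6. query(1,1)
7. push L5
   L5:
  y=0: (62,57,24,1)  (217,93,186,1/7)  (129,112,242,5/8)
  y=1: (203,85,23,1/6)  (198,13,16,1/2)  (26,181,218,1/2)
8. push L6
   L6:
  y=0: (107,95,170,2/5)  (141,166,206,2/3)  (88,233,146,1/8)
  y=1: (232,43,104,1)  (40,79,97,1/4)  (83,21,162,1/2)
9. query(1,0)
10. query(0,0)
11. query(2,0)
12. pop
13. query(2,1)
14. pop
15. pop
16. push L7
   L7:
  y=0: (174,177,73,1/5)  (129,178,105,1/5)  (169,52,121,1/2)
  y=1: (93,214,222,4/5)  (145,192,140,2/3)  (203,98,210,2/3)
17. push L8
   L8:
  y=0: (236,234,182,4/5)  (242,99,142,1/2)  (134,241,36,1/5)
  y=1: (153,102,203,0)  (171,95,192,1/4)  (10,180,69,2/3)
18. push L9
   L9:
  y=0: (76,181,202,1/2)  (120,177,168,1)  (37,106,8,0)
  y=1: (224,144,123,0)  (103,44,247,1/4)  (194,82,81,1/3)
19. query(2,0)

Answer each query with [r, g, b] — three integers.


query (2,1) [L1,L2,L3,L4] — begin 0,0,0
+L1 (α=1/2) → [7/2, 87, 51]
+L2 (α=0) → [7/2, 87, 51]
+L3 (α=1) → [177, 208, 109]
+L4 (α=3/4) → [315/2, 217/4, 169]
→ [158, 54, 169]

at x=1,y=1 over L1,L2,L3,L4:
after L1 α=1/2: [51/2, 179/2, 201/2]
after L2 α=0: [51/2, 179/2, 201/2]
after L3 α=1/2: [229/4, 509/4, 485/4]
after L4 α=1/2: [1233/8, 625/8, 1017/8]
= [154, 78, 127]

query (1,0) [L1,L2,L3,L4,L5,L6] — begin 0,0,0
+L1 (α=1/3) → [16, 47/3, 74]
+L2 (α=3/4) → [559/4, 419/3, 83/4]
+L3 (α=2/5) → [1709/20, 487/5, 281/20]
+L4 (α=1/2) → [4109/40, 997/10, 1081/40]
+L5 (α=1/7) → [2381/20, 3456/35, 6963/140]
+L6 (α=2/3) → [8021/60, 15076/105, 64643/420]
= [134, 144, 154]

query (0,0) [L1,L2,L3,L4,L5,L6] — begin 0,0,0
+L1 (α=5/7) → [675/7, 40, 500/7]
+L2 (α=2/3) → [3769/21, 226/3, 1144/21]
+L3 (α=7/8) → [7885/168, 1327/6, 9245/84]
+L4 (α=1/6) → [45305/1008, 7319/36, 56641/504]
+L5 (α=1) → [62, 57, 24]
+L6 (α=2/5) → [80, 361/5, 412/5]
= [80, 72, 82]

(2,0) stack=L1,L2,L3,L4,L5,L6; from [0,0,0]:
L1 α=3/4: [609/4, 741/4, 687/4]
L2 α=1/2: [1525/8, 1673/8, 975/8]
L3 α=0: [1525/8, 1673/8, 975/8]
L4 α=1/3: [1829/12, 1889/12, 1375/12]
L5 α=5/8: [4409/32, 4129/32, 6215/32]
L6 α=1/8: [33679/256, 36359/256, 48177/256]
rounded: [132, 142, 188]

(2,1) stack=L1,L2,L3,L4,L5; from [0,0,0]:
L1 α=1/2: [7/2, 87, 51]
L2 α=0: [7/2, 87, 51]
L3 α=1: [177, 208, 109]
L4 α=3/4: [315/2, 217/4, 169]
L5 α=1/2: [367/4, 941/8, 387/2]
→ [92, 118, 194]

query (2,0) [L1,L2,L3,L7,L8,L9] — begin 0,0,0
after L1 α=3/4: [609/4, 741/4, 687/4]
after L2 α=1/2: [1525/8, 1673/8, 975/8]
after L3 α=0: [1525/8, 1673/8, 975/8]
after L7 α=1/2: [2877/16, 2089/16, 1943/16]
after L8 α=1/5: [3413/20, 3053/20, 2087/20]
after L9 α=0: [3413/20, 3053/20, 2087/20]
rounded: [171, 153, 104]


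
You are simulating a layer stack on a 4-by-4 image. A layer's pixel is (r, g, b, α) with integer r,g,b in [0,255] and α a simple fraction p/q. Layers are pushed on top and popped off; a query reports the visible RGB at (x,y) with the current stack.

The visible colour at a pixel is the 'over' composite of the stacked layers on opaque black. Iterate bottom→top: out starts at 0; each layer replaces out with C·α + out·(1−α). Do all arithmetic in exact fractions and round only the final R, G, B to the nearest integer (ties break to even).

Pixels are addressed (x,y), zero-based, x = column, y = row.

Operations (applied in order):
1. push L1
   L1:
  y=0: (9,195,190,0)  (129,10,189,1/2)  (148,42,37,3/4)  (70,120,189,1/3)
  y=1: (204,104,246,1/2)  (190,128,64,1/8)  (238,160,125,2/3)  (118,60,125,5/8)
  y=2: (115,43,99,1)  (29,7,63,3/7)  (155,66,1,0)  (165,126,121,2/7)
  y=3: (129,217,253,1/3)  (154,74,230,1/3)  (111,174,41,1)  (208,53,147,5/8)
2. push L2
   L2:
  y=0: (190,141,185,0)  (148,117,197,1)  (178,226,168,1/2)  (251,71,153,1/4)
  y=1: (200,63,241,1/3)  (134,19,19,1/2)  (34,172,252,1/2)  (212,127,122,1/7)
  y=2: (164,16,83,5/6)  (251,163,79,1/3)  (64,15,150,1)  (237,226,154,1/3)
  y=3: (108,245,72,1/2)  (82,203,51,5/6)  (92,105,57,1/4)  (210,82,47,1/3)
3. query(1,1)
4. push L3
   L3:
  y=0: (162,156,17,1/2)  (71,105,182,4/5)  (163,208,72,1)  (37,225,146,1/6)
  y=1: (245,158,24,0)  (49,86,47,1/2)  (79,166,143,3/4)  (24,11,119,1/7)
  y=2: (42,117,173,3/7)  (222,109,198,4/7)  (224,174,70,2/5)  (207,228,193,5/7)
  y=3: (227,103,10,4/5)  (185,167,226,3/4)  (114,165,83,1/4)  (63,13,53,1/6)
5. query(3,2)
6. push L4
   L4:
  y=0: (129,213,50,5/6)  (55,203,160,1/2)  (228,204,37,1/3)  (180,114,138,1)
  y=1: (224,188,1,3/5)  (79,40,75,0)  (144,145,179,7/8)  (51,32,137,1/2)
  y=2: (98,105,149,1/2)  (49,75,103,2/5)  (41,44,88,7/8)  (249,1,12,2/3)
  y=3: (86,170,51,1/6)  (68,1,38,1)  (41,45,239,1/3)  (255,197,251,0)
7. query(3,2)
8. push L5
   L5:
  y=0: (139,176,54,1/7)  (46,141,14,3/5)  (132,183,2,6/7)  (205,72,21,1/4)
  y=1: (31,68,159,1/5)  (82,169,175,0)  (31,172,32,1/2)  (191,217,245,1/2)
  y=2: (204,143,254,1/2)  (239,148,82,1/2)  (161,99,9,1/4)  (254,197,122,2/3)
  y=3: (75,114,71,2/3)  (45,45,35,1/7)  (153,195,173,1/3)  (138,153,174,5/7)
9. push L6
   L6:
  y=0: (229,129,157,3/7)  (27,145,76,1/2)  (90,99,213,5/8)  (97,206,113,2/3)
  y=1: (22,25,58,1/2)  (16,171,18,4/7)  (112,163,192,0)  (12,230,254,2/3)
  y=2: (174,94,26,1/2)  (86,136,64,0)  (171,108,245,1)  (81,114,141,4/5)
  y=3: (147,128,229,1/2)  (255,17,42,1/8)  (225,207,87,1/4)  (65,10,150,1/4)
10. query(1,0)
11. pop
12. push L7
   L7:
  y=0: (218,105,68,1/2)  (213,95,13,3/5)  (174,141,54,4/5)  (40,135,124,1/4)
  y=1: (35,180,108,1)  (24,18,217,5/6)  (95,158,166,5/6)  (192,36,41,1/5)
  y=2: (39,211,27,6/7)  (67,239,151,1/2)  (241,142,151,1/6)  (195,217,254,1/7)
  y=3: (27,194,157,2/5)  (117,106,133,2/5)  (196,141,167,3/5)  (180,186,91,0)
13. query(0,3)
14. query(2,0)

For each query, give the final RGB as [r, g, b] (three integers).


query (1,1) [L1,L2] — begin 0,0,0
+L1 (α=1/8) → [95/4, 16, 8]
+L2 (α=1/2) → [631/8, 35/2, 27/2]
= [79, 18, 14]

query (3,2) [L1,L2,L3] — begin 0,0,0
+L1 (α=2/7) → [330/7, 36, 242/7]
+L2 (α=1/3) → [773/7, 298/3, 1562/21]
+L3 (α=5/7) → [8791/49, 4016/21, 23389/147]
rounded: [179, 191, 159]

(3,2) stack=L1,L2,L3,L4; from [0,0,0]:
after L1 α=2/7: [330/7, 36, 242/7]
after L2 α=1/3: [773/7, 298/3, 1562/21]
after L3 α=5/7: [8791/49, 4016/21, 23389/147]
after L4 α=2/3: [33193/147, 4058/63, 26917/441]
→ [226, 64, 61]

query (1,0) [L1,L2,L3,L4,L5,L6] — begin 0,0,0
L1 α=1/2: [129/2, 5, 189/2]
L2 α=1: [148, 117, 197]
L3 α=4/5: [432/5, 537/5, 185]
L4 α=1/2: [707/10, 776/5, 345/2]
L5 α=3/5: [1397/25, 3667/25, 387/5]
L6 α=1/2: [1036/25, 3646/25, 767/10]
= [41, 146, 77]

at x=0,y=3 over L1,L2,L3,L4,L5,L7:
L1 α=1/3: [43, 217/3, 253/3]
L2 α=1/2: [151/2, 476/3, 469/6]
L3 α=4/5: [1967/10, 1712/15, 709/30]
L4 α=1/6: [713/4, 1111/9, 1015/36]
L5 α=2/3: [1313/12, 3163/27, 6127/108]
L7 α=2/5: [1529/20, 1331/9, 17431/180]
= [76, 148, 97]

at x=2,y=0 over L1,L2,L3,L4,L5,L7:
after L1 α=3/4: [111, 63/2, 111/4]
after L2 α=1/2: [289/2, 515/4, 783/8]
after L3 α=1: [163, 208, 72]
after L4 α=1/3: [554/3, 620/3, 181/3]
after L5 α=6/7: [2930/21, 3914/21, 31/3]
after L7 α=4/5: [17546/105, 15758/105, 679/15]
→ [167, 150, 45]


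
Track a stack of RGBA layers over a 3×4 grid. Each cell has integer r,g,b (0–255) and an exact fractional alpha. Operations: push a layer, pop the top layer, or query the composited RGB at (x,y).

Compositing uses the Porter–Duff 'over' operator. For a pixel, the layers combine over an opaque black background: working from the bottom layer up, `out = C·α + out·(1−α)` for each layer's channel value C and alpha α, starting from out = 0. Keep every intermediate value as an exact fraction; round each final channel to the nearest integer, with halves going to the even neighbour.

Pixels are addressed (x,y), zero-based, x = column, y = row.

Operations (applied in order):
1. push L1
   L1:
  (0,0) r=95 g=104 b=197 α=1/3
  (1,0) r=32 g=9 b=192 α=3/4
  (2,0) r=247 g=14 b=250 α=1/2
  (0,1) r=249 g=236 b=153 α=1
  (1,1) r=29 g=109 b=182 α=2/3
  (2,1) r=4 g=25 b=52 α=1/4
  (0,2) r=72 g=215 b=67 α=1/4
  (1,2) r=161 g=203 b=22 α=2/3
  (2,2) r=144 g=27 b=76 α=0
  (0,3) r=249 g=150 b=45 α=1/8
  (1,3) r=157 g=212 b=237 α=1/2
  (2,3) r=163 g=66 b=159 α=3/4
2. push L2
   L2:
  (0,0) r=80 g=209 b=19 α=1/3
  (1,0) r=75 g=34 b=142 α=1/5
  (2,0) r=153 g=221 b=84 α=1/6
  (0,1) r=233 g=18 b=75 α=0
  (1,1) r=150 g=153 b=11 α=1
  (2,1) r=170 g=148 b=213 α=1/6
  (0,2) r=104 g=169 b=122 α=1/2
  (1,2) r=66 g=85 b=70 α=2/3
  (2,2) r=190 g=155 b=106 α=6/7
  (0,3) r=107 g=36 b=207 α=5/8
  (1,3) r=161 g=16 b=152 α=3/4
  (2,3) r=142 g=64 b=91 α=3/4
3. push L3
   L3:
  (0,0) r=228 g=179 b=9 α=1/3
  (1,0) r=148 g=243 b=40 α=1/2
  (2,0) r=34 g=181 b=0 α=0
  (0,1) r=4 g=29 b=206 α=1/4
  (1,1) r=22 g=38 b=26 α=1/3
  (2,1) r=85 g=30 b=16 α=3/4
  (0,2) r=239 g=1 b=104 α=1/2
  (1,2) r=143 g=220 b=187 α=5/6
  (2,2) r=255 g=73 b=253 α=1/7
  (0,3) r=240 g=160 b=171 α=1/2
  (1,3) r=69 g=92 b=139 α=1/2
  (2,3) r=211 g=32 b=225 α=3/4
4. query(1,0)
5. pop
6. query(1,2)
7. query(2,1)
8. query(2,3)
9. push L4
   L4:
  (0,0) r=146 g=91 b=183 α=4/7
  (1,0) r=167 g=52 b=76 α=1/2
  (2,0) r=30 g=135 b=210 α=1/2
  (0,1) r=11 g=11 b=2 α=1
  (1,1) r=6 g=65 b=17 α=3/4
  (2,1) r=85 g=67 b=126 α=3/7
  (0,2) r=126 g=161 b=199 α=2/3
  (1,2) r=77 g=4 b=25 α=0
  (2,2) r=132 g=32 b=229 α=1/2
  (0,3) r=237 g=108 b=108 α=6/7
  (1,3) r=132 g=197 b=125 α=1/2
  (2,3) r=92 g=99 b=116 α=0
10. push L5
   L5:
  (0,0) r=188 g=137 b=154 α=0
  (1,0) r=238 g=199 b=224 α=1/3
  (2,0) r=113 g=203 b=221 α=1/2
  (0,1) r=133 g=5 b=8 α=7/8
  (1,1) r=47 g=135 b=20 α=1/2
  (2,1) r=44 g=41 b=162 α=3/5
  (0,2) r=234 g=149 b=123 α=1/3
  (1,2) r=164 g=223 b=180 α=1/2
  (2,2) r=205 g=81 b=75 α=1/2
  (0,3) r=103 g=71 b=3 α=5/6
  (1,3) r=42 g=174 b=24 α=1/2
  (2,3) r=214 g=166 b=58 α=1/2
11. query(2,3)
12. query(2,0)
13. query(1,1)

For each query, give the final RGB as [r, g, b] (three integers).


at x=1,y=0 over L1,L2,L3:
L1 α=3/4: [24, 27/4, 144]
L2 α=1/5: [171/5, 61/5, 718/5]
L3 α=1/2: [911/10, 638/5, 459/5]
rounded: [91, 128, 92]

at x=1,y=2 over L1,L2:
+L1 (α=2/3) → [322/3, 406/3, 44/3]
+L2 (α=2/3) → [718/9, 916/9, 464/9]
rounded: [80, 102, 52]

at x=2,y=1 over L1,L2:
+L1 (α=1/4) → [1, 25/4, 13]
+L2 (α=1/6) → [175/6, 239/8, 139/3]
→ [29, 30, 46]

at x=2,y=3 over L1,L2:
+L1 (α=3/4) → [489/4, 99/2, 477/4]
+L2 (α=3/4) → [2193/16, 483/8, 1569/16]
→ [137, 60, 98]

at x=2,y=3 over L1,L2,L4,L5:
L1 α=3/4: [489/4, 99/2, 477/4]
L2 α=3/4: [2193/16, 483/8, 1569/16]
L4 α=0: [2193/16, 483/8, 1569/16]
L5 α=1/2: [5617/32, 1811/16, 2497/32]
rounded: [176, 113, 78]

at x=2,y=0 over L1,L2,L4,L5:
+L1 (α=1/2) → [247/2, 7, 125]
+L2 (α=1/6) → [1541/12, 128/3, 709/6]
+L4 (α=1/2) → [1901/24, 533/6, 1969/12]
+L5 (α=1/2) → [4613/48, 1751/12, 4621/24]
= [96, 146, 193]

query (1,1) [L1,L2,L4,L5] — begin 0,0,0
L1 α=2/3: [58/3, 218/3, 364/3]
L2 α=1: [150, 153, 11]
L4 α=3/4: [42, 87, 31/2]
L5 α=1/2: [89/2, 111, 71/4]
→ [44, 111, 18]


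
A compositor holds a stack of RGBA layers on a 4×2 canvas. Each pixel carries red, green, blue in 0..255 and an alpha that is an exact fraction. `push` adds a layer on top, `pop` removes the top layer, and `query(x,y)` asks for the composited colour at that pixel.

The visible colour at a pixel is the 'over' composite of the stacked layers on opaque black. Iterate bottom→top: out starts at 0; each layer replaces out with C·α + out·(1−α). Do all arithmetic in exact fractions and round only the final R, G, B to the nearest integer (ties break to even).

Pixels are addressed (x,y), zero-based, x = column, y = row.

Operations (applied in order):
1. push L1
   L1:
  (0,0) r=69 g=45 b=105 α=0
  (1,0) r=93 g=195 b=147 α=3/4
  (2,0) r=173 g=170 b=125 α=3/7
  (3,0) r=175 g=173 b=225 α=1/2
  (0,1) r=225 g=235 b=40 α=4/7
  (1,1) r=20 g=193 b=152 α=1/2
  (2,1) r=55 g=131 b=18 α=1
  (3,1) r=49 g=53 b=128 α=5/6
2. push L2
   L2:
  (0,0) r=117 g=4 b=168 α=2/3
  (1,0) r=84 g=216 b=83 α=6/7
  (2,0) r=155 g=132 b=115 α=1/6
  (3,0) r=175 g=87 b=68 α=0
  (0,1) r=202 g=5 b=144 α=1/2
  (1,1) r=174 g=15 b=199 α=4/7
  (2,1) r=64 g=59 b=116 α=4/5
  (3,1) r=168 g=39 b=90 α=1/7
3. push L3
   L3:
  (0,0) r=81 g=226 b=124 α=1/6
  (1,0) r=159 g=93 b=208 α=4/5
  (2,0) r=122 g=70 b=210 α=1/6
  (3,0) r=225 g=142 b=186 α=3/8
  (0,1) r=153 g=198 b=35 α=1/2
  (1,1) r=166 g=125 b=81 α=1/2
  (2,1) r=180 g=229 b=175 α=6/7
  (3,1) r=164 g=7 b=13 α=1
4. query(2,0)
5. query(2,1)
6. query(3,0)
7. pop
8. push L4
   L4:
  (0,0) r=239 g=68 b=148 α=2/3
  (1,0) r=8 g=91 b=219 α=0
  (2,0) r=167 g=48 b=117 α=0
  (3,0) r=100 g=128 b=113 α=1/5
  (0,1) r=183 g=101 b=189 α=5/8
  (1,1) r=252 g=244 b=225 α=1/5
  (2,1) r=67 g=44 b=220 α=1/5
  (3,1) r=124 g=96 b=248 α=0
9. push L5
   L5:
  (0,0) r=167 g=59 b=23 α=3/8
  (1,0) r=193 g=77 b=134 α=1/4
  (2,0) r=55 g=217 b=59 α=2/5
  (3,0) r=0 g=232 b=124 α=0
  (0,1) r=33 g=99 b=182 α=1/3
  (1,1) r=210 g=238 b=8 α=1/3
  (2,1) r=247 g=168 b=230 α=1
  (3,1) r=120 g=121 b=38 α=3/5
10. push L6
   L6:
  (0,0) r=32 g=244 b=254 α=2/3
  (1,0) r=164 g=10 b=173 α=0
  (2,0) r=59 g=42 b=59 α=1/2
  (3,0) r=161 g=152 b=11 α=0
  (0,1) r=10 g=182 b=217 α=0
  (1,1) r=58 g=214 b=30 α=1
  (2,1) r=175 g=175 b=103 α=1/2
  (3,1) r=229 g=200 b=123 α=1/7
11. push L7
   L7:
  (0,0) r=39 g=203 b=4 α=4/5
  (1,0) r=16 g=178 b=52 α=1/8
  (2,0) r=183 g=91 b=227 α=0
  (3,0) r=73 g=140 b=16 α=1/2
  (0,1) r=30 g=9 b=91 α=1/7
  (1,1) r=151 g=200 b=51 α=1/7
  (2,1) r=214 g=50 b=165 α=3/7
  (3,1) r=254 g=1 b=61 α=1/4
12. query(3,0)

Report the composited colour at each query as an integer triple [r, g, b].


query (2,0) [L1,L2,L3] — begin 0,0,0
L1 α=3/7: [519/7, 510/7, 375/7]
L2 α=1/6: [1840/21, 579/7, 1340/21]
L3 α=1/6: [5881/63, 3385/42, 5555/63]
= [93, 81, 88]

at x=2,y=1 over L1,L2,L3:
+L1 (α=1) → [55, 131, 18]
+L2 (α=4/5) → [311/5, 367/5, 482/5]
+L3 (α=6/7) → [5711/35, 7237/35, 5732/35]
= [163, 207, 164]

query (3,0) [L1,L2,L3] — begin 0,0,0
+L1 (α=1/2) → [175/2, 173/2, 225/2]
+L2 (α=0) → [175/2, 173/2, 225/2]
+L3 (α=3/8) → [2225/16, 1717/16, 2241/16]
= [139, 107, 140]

query (3,0) [L1,L2,L4,L5,L6,L7] — begin 0,0,0
+L1 (α=1/2) → [175/2, 173/2, 225/2]
+L2 (α=0) → [175/2, 173/2, 225/2]
+L4 (α=1/5) → [90, 474/5, 563/5]
+L5 (α=0) → [90, 474/5, 563/5]
+L6 (α=0) → [90, 474/5, 563/5]
+L7 (α=1/2) → [163/2, 587/5, 643/10]
= [82, 117, 64]
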